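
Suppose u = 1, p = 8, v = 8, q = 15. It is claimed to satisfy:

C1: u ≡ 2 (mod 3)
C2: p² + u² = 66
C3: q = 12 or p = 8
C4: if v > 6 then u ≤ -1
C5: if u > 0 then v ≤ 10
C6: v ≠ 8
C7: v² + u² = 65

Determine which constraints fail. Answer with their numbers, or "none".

C1: 1 mod 3 = 1, not 2  fails
C2: p² + u² = 8² + 1² = 64 + 1 = 65, not 66  fails
C3: q = 15 ≠ 12, but p = 8 = 8 (second disjunct)  holds
C4: v = 8 > 6, so we need u ≤ -1; but u = 1 > -1  fails
C5: u = 1 > 0, so we need v ≤ 10; v = 8 ≤ 10  holds
C6: v = 8, but 8 is required to differ  fails
C7: v² + u² = 8² + 1² = 64 + 1 = 65  holds

Constraints 1, 2, 4, 6 are violated.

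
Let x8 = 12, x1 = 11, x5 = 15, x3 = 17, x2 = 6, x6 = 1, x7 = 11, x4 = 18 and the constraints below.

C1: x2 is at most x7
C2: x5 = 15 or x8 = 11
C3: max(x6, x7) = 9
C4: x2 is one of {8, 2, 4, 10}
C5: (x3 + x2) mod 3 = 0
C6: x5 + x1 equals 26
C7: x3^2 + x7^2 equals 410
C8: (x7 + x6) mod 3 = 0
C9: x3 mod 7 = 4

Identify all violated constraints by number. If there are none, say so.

Constraints 3, 4, 5, 9 do not hold.

C1: x2 = 6, x7 = 11; 6 ≤ 11  true
C2: x5 = 15 = 15 (first disjunct)  true
C3: max(1, 11) = 11, not 9  false
C4: x2 = 6 is not in {8, 2, 4, 10}  false
C5: x3 + x2 = 23; 23 mod 3 = 2, not 0  false
C6: x5 + x1 = 15 + 11 = 26  true
C7: x3^2 + x7^2 = 17^2 + 11^2 = 289 + 121 = 410  true
C8: x7 + x6 = 12; 12 mod 3 = 0  true
C9: 17 mod 7 = 3, not 4  false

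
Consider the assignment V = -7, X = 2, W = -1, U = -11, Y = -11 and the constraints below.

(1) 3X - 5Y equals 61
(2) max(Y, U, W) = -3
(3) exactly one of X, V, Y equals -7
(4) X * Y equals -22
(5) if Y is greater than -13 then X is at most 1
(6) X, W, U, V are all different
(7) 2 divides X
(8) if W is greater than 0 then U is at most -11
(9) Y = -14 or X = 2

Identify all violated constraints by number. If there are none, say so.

Constraints 2 and 5 are violated.

(1) 3X - 5Y = 3(2) - 5(-11) = 61 — OK.
(2) max(-11, -11, -1) = -1, not -3 — violated.
(3) X=2, V=-7, Y=-11; 1 of them equals -7 — OK.
(4) X * Y = 2 * (-11) = -22 — OK.
(5) Y = -11 > -13, so we need X ≤ 1; but X = 2 > 1 — violated.
(6) values 2, -1, -11, -7 are pairwise distinct — OK.
(7) 2 / 2 = 1, so 2 divides 2 — OK.
(8) W = -1, not > 0; antecedent false, conditional vacuously true — OK.
(9) Y = -11 ≠ -14, but X = 2 = 2 (second disjunct) — OK.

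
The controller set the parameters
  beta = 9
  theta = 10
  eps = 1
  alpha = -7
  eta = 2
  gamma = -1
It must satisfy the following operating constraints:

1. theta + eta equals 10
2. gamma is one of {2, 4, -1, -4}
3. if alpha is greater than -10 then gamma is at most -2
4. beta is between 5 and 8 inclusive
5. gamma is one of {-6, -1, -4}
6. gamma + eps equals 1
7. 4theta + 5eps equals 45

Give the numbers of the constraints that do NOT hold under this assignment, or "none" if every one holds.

1. theta + eta = 10 + 2 = 12, not 10  false
2. gamma = -1 is in {2, 4, -1, -4}  true
3. alpha = -7 > -10, so we need gamma ≤ -2; but gamma = -1 > -2  false
4. beta = 9 is outside [5, 8]  false
5. gamma = -1 is in {-6, -1, -4}  true
6. gamma + eps = -1 + 1 = 0, not 1  false
7. 4theta + 5eps = 4(10) + 5(1) = 45  true

Constraints 1, 3, 4, and 6 do not hold.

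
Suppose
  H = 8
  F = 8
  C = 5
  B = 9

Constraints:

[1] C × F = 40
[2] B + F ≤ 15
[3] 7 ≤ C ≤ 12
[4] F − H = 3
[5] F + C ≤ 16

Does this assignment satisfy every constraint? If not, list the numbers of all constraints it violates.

Violated: 2, 3, and 4.

[1] C × F = 5 × 8 = 40  holds
[2] B + F = 9 + 8 = 17; 17 > 15, bound 15 not met  fails
[3] C = 5 is outside [7, 12]  fails
[4] F − H = 8 − 8 = 0, not 3  fails
[5] F + C = 8 + 5 = 13; 13 ≤ 16  holds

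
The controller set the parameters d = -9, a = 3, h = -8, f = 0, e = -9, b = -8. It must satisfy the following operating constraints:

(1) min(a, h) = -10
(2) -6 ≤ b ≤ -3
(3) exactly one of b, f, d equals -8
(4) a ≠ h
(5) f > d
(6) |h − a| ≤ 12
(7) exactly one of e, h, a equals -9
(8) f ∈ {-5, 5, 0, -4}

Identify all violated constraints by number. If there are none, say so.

No — constraints 1, 2 are not satisfied.

(1) min(3, -8) = -8, not -10 — violated.
(2) b = -8 is outside [-6, -3] — violated.
(3) b=-8, f=0, d=-9; 1 of them equals -8 — OK.
(4) a = 3, h = -8; distinct — OK.
(5) f = 0, d = -9; 0 > -9 — OK.
(6) |-8 − 3| = 11; 11 ≤ 12 — OK.
(7) e=-9, h=-8, a=3; 1 of them equals -9 — OK.
(8) f = 0 is in {-5, 5, 0, -4} — OK.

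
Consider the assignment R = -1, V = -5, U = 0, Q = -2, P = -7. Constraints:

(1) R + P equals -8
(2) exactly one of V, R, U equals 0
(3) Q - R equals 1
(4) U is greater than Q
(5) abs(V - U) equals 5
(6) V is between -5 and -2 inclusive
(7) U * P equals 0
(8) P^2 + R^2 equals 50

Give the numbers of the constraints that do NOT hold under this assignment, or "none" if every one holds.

Constraint 3 is violated.

(1) R + P = -1 + (-7) = -8 — satisfied.
(2) V=-5, R=-1, U=0; 1 of them equals 0 — satisfied.
(3) Q - R = -2 - (-1) = -1, not 1 — violated.
(4) U = 0, Q = -2; 0 > -2 — satisfied.
(5) abs(-5 - 0) = 5 — satisfied.
(6) V = -5 lies in [-5, -2] — satisfied.
(7) U * P = 0 * (-7) = 0 — satisfied.
(8) P^2 + R^2 = (-7)^2 + (-1)^2 = 49 + 1 = 50 — satisfied.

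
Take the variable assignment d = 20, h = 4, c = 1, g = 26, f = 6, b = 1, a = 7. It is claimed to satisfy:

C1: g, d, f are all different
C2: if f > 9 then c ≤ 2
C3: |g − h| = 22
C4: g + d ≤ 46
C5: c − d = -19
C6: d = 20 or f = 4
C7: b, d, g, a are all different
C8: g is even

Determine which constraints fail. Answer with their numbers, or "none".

C1: values 26, 20, 6 are pairwise distinct  ✓
C2: f = 6, not > 9; antecedent false, conditional vacuously true  ✓
C3: |26 − 4| = 22  ✓
C4: g + d = 26 + 20 = 46; 46 ≤ 46  ✓
C5: c − d = 1 − 20 = -19  ✓
C6: d = 20 = 20 (first disjunct)  ✓
C7: values 1, 20, 26, 7 are pairwise distinct  ✓
C8: g = 26 is even  ✓

None — every constraint holds.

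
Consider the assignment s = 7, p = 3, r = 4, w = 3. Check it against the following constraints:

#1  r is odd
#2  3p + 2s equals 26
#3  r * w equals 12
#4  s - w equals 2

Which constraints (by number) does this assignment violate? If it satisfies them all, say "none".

The assignment fails constraints 1, 2, 4.

#1 r = 4 is even  ✗
#2 3p + 2s = 3(3) + 2(7) = 23, not 26  ✗
#3 r * w = 4 * 3 = 12  ✓
#4 s - w = 7 - 3 = 4, not 2  ✗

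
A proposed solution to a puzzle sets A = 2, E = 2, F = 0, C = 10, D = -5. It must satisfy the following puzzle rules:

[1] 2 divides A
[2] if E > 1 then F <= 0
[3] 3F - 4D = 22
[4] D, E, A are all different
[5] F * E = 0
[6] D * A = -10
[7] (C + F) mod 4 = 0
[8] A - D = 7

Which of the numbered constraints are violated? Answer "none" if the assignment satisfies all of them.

Constraints 3, 4, 7 do not hold.

[1] 2 / 2 = 1, so 2 divides 2 — holds.
[2] E = 2 > 1, so we need F ≤ 0; F = 0 ≤ 0 — holds.
[3] 3F - 4D = 3(0) - 4(-5) = 20, not 22 — does not hold.
[4] E = A = 2, not all different — does not hold.
[5] F * E = 0 * 2 = 0 — holds.
[6] D * A = -5 * 2 = -10 — holds.
[7] C + F = 10; 10 mod 4 = 2, not 0 — does not hold.
[8] A - D = 2 - (-5) = 7 — holds.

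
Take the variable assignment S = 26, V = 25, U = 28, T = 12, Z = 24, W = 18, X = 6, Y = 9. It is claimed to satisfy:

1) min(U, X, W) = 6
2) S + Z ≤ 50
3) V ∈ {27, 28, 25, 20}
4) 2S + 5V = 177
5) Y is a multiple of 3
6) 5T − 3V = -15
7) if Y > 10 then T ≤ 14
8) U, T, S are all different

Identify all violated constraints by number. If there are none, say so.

All constraints are satisfied.

1) min(28, 6, 18) = 6 — holds.
2) S + Z = 26 + 24 = 50; 50 ≤ 50 — holds.
3) V = 25 is in {27, 28, 25, 20} — holds.
4) 2S + 5V = 2(26) + 5(25) = 177 — holds.
5) 9 / 3 = 3, so 3 divides 9 — holds.
6) 5T − 3V = 5(12) − 3(25) = -15 — holds.
7) Y = 9, not > 10; antecedent false, conditional vacuously true — holds.
8) values 28, 12, 26 are pairwise distinct — holds.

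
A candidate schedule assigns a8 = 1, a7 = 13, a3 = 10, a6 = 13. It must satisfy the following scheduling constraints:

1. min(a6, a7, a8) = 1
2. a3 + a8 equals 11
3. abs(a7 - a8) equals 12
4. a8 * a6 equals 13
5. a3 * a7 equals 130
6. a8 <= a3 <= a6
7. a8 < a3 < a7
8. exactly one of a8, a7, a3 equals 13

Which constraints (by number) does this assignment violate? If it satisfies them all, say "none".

Yes — all constraints hold.

1. min(13, 13, 1) = 1 — holds.
2. a3 + a8 = 10 + 1 = 11 — holds.
3. abs(13 - 1) = 12 — holds.
4. a8 * a6 = 1 * 13 = 13 — holds.
5. a3 * a7 = 10 * 13 = 130 — holds.
6. values 1 <= 10 <= 13 — holds.
7. values 1 < 10 < 13 — holds.
8. a8=1, a7=13, a3=10; 1 of them equals 13 — holds.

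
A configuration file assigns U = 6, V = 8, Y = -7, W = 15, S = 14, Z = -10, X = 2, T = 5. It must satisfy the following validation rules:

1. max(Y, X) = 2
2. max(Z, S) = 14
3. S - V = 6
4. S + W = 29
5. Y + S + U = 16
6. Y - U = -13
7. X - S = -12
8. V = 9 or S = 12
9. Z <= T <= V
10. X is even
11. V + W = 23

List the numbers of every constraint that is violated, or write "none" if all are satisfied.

1. max(-7, 2) = 2 — satisfied.
2. max(-10, 14) = 14 — satisfied.
3. S - V = 14 - 8 = 6 — satisfied.
4. S + W = 14 + 15 = 29 — satisfied.
5. Y + S + U = -7 + 14 + 6 = 13, not 16 — violated.
6. Y - U = -7 - 6 = -13 — satisfied.
7. X - S = 2 - 14 = -12 — satisfied.
8. V = 8 ≠ 9 and S = 14 ≠ 12; both disjuncts false — violated.
9. values -10 <= 5 <= 8 — satisfied.
10. X = 2 is even — satisfied.
11. V + W = 8 + 15 = 23 — satisfied.

Constraints 5 and 8 do not hold.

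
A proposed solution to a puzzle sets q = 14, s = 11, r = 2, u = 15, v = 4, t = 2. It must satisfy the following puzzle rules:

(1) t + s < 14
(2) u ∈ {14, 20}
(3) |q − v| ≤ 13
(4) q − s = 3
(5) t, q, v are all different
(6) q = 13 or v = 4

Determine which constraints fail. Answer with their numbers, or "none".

The assignment fails constraint 2.

(1) t + s = 2 + 11 = 13; 13 < 14  OK
(2) u = 15 is not in {14, 20}  FAIL
(3) |14 − 4| = 10; 10 ≤ 13  OK
(4) q − s = 14 − 11 = 3  OK
(5) values 2, 14, 4 are pairwise distinct  OK
(6) q = 14 ≠ 13, but v = 4 = 4 (second disjunct)  OK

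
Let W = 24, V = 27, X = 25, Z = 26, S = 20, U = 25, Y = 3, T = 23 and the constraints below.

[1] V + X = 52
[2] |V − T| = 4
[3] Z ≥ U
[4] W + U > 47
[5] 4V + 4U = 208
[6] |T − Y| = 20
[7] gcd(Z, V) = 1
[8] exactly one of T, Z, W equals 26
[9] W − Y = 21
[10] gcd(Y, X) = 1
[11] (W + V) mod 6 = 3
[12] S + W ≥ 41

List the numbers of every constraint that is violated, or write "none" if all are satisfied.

[1] V + X = 27 + 25 = 52  ✓
[2] |27 − 23| = 4  ✓
[3] Z = 26, U = 25; 26 ≥ 25  ✓
[4] W + U = 24 + 25 = 49; 49 > 47  ✓
[5] 4V + 4U = 4(27) + 4(25) = 208  ✓
[6] |23 − 3| = 20  ✓
[7] gcd(26, 27) = 1  ✓
[8] T=23, Z=26, W=24; 1 of them equals 26  ✓
[9] W − Y = 24 − 3 = 21  ✓
[10] gcd(3, 25) = 1  ✓
[11] W + V = 51; 51 mod 6 = 3  ✓
[12] S + W = 20 + 24 = 44; 44 ≥ 41  ✓

None — every constraint holds.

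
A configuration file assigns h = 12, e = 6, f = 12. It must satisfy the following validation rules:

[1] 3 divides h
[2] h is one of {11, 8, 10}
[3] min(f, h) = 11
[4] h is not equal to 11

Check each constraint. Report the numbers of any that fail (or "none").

[1] 12 / 3 = 4, so 3 divides 12 — satisfied.
[2] h = 12 is not in {11, 8, 10} — violated.
[3] min(12, 12) = 12, not 11 — violated.
[4] h = 12, and 12 ≠ 11 — satisfied.

No — constraints 2 and 3 are not satisfied.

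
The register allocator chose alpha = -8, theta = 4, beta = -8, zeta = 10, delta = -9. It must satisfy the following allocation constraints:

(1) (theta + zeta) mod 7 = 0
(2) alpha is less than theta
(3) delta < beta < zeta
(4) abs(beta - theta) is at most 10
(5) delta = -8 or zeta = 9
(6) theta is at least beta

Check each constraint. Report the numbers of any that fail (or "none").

(1) theta + zeta = 14; 14 mod 7 = 0  OK
(2) alpha = -8, theta = 4; -8 < 4  OK
(3) values -9 < -8 < 10  OK
(4) abs(-8 - 4) = 12; 12 > 10, exceeds bound 10  FAIL
(5) delta = -9 ≠ -8 and zeta = 10 ≠ 9; both disjuncts false  FAIL
(6) theta = 4, beta = -8; 4 ≥ -8  OK

The assignment fails constraints 4, 5.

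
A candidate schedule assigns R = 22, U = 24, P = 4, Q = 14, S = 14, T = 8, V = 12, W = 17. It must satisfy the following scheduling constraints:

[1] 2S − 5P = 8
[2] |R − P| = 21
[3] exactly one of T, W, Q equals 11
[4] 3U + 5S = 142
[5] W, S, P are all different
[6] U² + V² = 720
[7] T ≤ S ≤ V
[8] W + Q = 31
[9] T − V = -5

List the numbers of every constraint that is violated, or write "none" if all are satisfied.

[1] 2S − 5P = 2(14) − 5(4) = 8 — satisfied.
[2] |22 − 4| = 18, not 21 — violated.
[3] T=8, W=17, Q=14; 0 of them equal 11, not exactly one — violated.
[4] 3U + 5S = 3(24) + 5(14) = 142 — satisfied.
[5] values 17, 14, 4 are pairwise distinct — satisfied.
[6] U² + V² = 24² + 12² = 576 + 144 = 720 — satisfied.
[7] values 8, 14, 12; S = 14 is not ≤ V = 12 — violated.
[8] W + Q = 17 + 14 = 31 — satisfied.
[9] T − V = 8 − 12 = -4, not -5 — violated.

Constraints 2, 3, 7, and 9 do not hold.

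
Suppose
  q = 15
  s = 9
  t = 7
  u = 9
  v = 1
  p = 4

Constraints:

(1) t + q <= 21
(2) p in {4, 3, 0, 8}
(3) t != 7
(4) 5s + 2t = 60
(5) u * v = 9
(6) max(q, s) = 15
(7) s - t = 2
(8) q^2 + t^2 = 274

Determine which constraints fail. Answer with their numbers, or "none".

(1) t + q = 7 + 15 = 22; 22 > 21, bound 21 not met  ✘
(2) p = 4 is in {4, 3, 0, 8}  ✔
(3) t = 7, but 7 is required to differ  ✘
(4) 5s + 2t = 5(9) + 2(7) = 59, not 60  ✘
(5) u * v = 9 * 1 = 9  ✔
(6) max(15, 9) = 15  ✔
(7) s - t = 9 - 7 = 2  ✔
(8) q^2 + t^2 = 15^2 + 7^2 = 225 + 49 = 274  ✔

Violated: 1, 3, 4.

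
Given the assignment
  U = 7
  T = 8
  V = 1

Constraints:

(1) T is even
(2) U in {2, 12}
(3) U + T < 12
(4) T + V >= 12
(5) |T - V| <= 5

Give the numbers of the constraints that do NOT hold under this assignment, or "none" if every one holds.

The assignment fails constraints 2, 3, 4, 5.

(1) T = 8 is even  yes
(2) U = 7 is not in {2, 12}  no
(3) U + T = 7 + 8 = 15; 15 ≥ 12, bound 12 not met  no
(4) T + V = 8 + 1 = 9; 9 < 12, bound 12 not met  no
(5) |8 - 1| = 7; 7 > 5, exceeds bound 5  no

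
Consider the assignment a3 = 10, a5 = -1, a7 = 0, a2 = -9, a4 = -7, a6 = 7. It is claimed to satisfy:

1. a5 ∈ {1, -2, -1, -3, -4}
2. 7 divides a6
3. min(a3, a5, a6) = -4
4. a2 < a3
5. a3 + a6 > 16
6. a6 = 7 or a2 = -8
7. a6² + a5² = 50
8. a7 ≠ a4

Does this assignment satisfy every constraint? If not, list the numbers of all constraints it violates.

Constraint 3 is violated.

1. a5 = -1 is in {1, -2, -1, -3, -4}  ✓
2. 7 / 7 = 1, so 7 divides 7  ✓
3. min(10, -1, 7) = -1, not -4  ✗
4. a2 = -9, a3 = 10; -9 < 10  ✓
5. a3 + a6 = 10 + 7 = 17; 17 > 16  ✓
6. a6 = 7 = 7 (first disjunct)  ✓
7. a6² + a5² = 7² + (-1)² = 49 + 1 = 50  ✓
8. a7 = 0, a4 = -7; distinct  ✓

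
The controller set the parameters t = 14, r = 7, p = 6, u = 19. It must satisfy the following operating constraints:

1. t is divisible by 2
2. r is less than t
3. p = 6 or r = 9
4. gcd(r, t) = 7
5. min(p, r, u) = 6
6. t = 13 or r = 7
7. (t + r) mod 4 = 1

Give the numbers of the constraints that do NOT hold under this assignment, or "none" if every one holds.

1. 14 / 2 = 7, so 2 divides 14 — OK.
2. r = 7, t = 14; 7 < 14 — OK.
3. p = 6 = 6 (first disjunct) — OK.
4. gcd(7, 14) = 7 — OK.
5. min(6, 7, 19) = 6 — OK.
6. t = 14 ≠ 13, but r = 7 = 7 (second disjunct) — OK.
7. t + r = 21; 21 mod 4 = 1 — OK.

Yes — all constraints hold.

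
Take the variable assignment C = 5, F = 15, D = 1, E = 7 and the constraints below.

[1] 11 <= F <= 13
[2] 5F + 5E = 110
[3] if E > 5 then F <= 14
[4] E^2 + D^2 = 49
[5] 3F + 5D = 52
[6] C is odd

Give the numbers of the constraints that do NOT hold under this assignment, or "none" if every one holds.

[1] F = 15 is outside [11, 13] — violated.
[2] 5F + 5E = 5(15) + 5(7) = 110 — OK.
[3] E = 7 > 5, so we need F ≤ 14; but F = 15 > 14 — violated.
[4] E^2 + D^2 = 7^2 + 1^2 = 49 + 1 = 50, not 49 — violated.
[5] 3F + 5D = 3(15) + 5(1) = 50, not 52 — violated.
[6] C = 5 is odd — OK.

Violated: 1, 3, 4, and 5.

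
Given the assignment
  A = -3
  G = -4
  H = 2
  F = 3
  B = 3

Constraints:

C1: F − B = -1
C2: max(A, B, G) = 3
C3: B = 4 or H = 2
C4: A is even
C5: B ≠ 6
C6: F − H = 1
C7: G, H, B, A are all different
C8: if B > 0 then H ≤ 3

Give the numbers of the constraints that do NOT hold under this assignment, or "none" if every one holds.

Violated: 1 and 4.

C1: F − B = 3 − 3 = 0, not -1 — does not hold.
C2: max(-3, 3, -4) = 3 — holds.
C3: B = 3 ≠ 4, but H = 2 = 2 (second disjunct) — holds.
C4: A = -3 is odd — does not hold.
C5: B = 3, and 3 ≠ 6 — holds.
C6: F − H = 3 − 2 = 1 — holds.
C7: values -4, 2, 3, -3 are pairwise distinct — holds.
C8: B = 3 > 0, so we need H ≤ 3; H = 2 ≤ 3 — holds.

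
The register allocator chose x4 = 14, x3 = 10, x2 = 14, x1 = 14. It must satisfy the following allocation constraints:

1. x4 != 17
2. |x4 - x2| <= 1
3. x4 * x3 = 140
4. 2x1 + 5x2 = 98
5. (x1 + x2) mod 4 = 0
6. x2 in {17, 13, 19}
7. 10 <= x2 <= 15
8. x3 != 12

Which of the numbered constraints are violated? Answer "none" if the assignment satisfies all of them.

Constraint 6 is violated.

1. x4 = 14, and 14 ≠ 17 — satisfied.
2. |14 - 14| = 0; 0 ≤ 1 — satisfied.
3. x4 * x3 = 14 * 10 = 140 — satisfied.
4. 2x1 + 5x2 = 2(14) + 5(14) = 98 — satisfied.
5. x1 + x2 = 28; 28 mod 4 = 0 — satisfied.
6. x2 = 14 is not in {17, 13, 19} — violated.
7. x2 = 14 lies in [10, 15] — satisfied.
8. x3 = 10, and 10 ≠ 12 — satisfied.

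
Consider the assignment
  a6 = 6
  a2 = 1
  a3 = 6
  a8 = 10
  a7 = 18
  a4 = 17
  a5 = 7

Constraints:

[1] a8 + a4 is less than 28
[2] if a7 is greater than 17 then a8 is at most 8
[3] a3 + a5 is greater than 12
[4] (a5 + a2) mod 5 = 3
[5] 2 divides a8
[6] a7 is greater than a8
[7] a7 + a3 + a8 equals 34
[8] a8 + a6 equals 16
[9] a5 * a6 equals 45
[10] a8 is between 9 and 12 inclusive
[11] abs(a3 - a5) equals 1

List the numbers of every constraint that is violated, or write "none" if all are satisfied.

Constraints 2, 9 are violated.

[1] a8 + a4 = 10 + 17 = 27; 27 < 28  holds
[2] a7 = 18 > 17, so we need a8 ≤ 8; but a8 = 10 > 8  fails
[3] a3 + a5 = 6 + 7 = 13; 13 > 12  holds
[4] a5 + a2 = 8; 8 mod 5 = 3  holds
[5] 10 / 2 = 5, so 2 divides 10  holds
[6] a7 = 18, a8 = 10; 18 > 10  holds
[7] a7 + a3 + a8 = 18 + 6 + 10 = 34  holds
[8] a8 + a6 = 10 + 6 = 16  holds
[9] a5 * a6 = 7 * 6 = 42, not 45  fails
[10] a8 = 10 lies in [9, 12]  holds
[11] abs(6 - 7) = 1  holds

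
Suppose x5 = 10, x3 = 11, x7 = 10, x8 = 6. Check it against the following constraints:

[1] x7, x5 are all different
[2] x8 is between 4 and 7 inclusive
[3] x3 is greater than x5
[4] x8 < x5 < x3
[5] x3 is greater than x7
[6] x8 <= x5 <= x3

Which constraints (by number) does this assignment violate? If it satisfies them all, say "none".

[1] x7 = x5 = 10, not all different  FAIL
[2] x8 = 6 lies in [4, 7]  OK
[3] x3 = 11, x5 = 10; 11 > 10  OK
[4] values 6 < 10 < 11  OK
[5] x3 = 11, x7 = 10; 11 > 10  OK
[6] values 6 <= 10 <= 11  OK

Constraint 1 does not hold.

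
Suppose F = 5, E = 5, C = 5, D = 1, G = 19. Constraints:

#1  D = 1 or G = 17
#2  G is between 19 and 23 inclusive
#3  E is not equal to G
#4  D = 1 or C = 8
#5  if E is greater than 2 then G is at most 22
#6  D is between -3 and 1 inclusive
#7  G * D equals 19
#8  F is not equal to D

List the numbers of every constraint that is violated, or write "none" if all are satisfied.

The assignment satisfies every constraint.

#1 D = 1 = 1 (first disjunct) — holds.
#2 G = 19 lies in [19, 23] — holds.
#3 E = 5, G = 19; distinct — holds.
#4 D = 1 = 1 (first disjunct) — holds.
#5 E = 5 > 2, so we need G ≤ 22; G = 19 ≤ 22 — holds.
#6 D = 1 lies in [-3, 1] — holds.
#7 G * D = 19 * 1 = 19 — holds.
#8 F = 5, D = 1; distinct — holds.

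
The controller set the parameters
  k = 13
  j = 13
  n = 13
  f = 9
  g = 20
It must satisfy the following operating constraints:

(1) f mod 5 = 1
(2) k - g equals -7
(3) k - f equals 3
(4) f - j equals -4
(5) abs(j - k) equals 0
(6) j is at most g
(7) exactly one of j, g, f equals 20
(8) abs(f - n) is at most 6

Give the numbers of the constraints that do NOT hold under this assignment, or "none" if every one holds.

Violated: 1, 3.

(1) 9 mod 5 = 4, not 1 — does not hold.
(2) k - g = 13 - 20 = -7 — holds.
(3) k - f = 13 - 9 = 4, not 3 — does not hold.
(4) f - j = 9 - 13 = -4 — holds.
(5) abs(13 - 13) = 0 — holds.
(6) j = 13, g = 20; 13 ≤ 20 — holds.
(7) j=13, g=20, f=9; 1 of them equals 20 — holds.
(8) abs(9 - 13) = 4; 4 ≤ 6 — holds.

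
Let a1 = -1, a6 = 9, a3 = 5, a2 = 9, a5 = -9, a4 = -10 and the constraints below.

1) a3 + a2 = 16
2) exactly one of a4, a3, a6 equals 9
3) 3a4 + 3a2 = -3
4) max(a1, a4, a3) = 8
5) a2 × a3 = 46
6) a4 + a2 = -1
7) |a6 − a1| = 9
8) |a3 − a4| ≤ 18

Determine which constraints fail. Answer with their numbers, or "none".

Constraints 1, 4, 5, 7 do not hold.

1) a3 + a2 = 5 + 9 = 14, not 16 — does not hold.
2) a4=-10, a3=5, a6=9; 1 of them equals 9 — holds.
3) 3a4 + 3a2 = 3(-10) + 3(9) = -3 — holds.
4) max(-1, -10, 5) = 5, not 8 — does not hold.
5) a2 × a3 = 9 × 5 = 45, not 46 — does not hold.
6) a4 + a2 = -10 + 9 = -1 — holds.
7) |9 − (-1)| = 10, not 9 — does not hold.
8) |5 − (-10)| = 15; 15 ≤ 18 — holds.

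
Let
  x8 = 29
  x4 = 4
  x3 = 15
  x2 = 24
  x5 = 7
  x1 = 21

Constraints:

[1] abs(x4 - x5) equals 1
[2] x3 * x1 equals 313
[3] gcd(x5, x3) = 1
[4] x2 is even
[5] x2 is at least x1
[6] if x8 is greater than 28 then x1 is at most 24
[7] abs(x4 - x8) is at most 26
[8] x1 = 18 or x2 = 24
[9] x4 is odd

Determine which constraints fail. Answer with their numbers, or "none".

[1] abs(4 - 7) = 3, not 1 — violated.
[2] x3 * x1 = 15 * 21 = 315, not 313 — violated.
[3] gcd(7, 15) = 1 — satisfied.
[4] x2 = 24 is even — satisfied.
[5] x2 = 24, x1 = 21; 24 ≥ 21 — satisfied.
[6] x8 = 29 > 28, so we need x1 ≤ 24; x1 = 21 ≤ 24 — satisfied.
[7] abs(4 - 29) = 25; 25 ≤ 26 — satisfied.
[8] x1 = 21 ≠ 18, but x2 = 24 = 24 (second disjunct) — satisfied.
[9] x4 = 4 is even — violated.

Constraints 1, 2, and 9 are violated.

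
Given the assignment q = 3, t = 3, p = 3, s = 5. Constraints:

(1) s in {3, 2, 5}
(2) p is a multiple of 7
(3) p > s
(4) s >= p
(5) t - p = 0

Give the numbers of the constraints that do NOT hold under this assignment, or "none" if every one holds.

Violated: 2 and 3.

(1) s = 5 is in {3, 2, 5} — OK.
(2) 3 = 7*0 + 3, so 7 does not divide 3 — violated.
(3) p = 3, s = 5; 3 ≤ 5 (want >) — violated.
(4) s = 5, p = 3; 5 ≥ 3 — OK.
(5) t - p = 3 - 3 = 0 — OK.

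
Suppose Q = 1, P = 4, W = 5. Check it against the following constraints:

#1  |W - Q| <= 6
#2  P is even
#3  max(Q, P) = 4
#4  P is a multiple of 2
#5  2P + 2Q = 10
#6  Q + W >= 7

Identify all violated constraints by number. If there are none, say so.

Constraint 6 does not hold.

#1 |5 - 1| = 4; 4 ≤ 6  ✔
#2 P = 4 is even  ✔
#3 max(1, 4) = 4  ✔
#4 4 / 2 = 2, so 2 divides 4  ✔
#5 2P + 2Q = 2(4) + 2(1) = 10  ✔
#6 Q + W = 1 + 5 = 6; 6 < 7, bound 7 not met  ✘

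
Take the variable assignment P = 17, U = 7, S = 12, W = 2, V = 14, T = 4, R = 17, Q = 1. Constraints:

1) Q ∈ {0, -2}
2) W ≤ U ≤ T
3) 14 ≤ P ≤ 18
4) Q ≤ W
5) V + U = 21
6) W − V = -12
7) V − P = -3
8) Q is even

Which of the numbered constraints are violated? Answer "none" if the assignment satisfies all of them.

1) Q = 1 is not in {0, -2}  ✘
2) values 2, 7, 4; U = 7 is not ≤ T = 4  ✘
3) P = 17 lies in [14, 18]  ✔
4) Q = 1, W = 2; 1 ≤ 2  ✔
5) V + U = 14 + 7 = 21  ✔
6) W − V = 2 − 14 = -12  ✔
7) V − P = 14 − 17 = -3  ✔
8) Q = 1 is odd  ✘

Violated: 1, 2, 8.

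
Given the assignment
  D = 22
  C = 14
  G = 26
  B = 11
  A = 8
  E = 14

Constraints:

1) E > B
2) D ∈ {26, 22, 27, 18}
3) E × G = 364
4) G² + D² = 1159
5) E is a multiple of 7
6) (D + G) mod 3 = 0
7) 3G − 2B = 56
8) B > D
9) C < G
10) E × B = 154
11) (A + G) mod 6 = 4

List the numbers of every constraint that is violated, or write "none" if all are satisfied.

Constraints 4, 8 are violated.

1) E = 14, B = 11; 14 > 11 — OK.
2) D = 22 is in {26, 22, 27, 18} — OK.
3) E × G = 14 × 26 = 364 — OK.
4) G² + D² = 26² + 22² = 676 + 484 = 1160, not 1159 — violated.
5) 14 / 7 = 2, so 7 divides 14 — OK.
6) D + G = 48; 48 mod 3 = 0 — OK.
7) 3G − 2B = 3(26) − 2(11) = 56 — OK.
8) B = 11, D = 22; 11 ≤ 22 (want >) — violated.
9) C = 14, G = 26; 14 < 26 — OK.
10) E × B = 14 × 11 = 154 — OK.
11) A + G = 34; 34 mod 6 = 4 — OK.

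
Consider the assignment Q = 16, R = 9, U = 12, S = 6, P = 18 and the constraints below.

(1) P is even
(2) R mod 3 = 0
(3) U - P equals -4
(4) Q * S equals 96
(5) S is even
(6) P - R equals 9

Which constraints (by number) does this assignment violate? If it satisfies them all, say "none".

The assignment fails constraint 3.

(1) P = 18 is even  yes
(2) 9 mod 3 = 0  yes
(3) U - P = 12 - 18 = -6, not -4  no
(4) Q * S = 16 * 6 = 96  yes
(5) S = 6 is even  yes
(6) P - R = 18 - 9 = 9  yes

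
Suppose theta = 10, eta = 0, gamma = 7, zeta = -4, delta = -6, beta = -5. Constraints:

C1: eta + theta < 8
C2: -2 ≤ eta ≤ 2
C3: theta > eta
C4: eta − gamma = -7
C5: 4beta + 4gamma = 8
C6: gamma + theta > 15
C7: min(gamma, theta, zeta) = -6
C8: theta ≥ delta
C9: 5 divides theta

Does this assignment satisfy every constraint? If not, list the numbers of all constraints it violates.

C1: eta + theta = 0 + 10 = 10; 10 ≥ 8, bound 8 not met  no
C2: eta = 0 lies in [-2, 2]  yes
C3: theta = 10, eta = 0; 10 > 0  yes
C4: eta − gamma = 0 − 7 = -7  yes
C5: 4beta + 4gamma = 4(-5) + 4(7) = 8  yes
C6: gamma + theta = 7 + 10 = 17; 17 > 15  yes
C7: min(7, 10, -4) = -4, not -6  no
C8: theta = 10, delta = -6; 10 ≥ -6  yes
C9: 10 / 5 = 2, so 5 divides 10  yes

Constraints 1, 7 do not hold.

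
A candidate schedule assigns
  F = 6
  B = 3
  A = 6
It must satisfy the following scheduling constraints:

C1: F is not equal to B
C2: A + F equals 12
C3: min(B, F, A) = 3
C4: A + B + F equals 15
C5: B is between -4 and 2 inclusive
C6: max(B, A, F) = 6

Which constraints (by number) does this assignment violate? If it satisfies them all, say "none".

C1: F = 6, B = 3; distinct  ✓
C2: A + F = 6 + 6 = 12  ✓
C3: min(3, 6, 6) = 3  ✓
C4: A + B + F = 6 + 3 + 6 = 15  ✓
C5: B = 3 is outside [-4, 2]  ✗
C6: max(3, 6, 6) = 6  ✓

Violated: 5.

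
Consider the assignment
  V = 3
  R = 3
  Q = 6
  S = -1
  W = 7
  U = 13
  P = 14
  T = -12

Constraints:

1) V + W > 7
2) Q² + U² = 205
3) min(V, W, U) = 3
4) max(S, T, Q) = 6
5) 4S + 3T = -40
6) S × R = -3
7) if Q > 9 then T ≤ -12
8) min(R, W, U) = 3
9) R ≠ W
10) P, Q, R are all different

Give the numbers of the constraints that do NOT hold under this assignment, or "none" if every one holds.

1) V + W = 3 + 7 = 10; 10 > 7  holds
2) Q² + U² = 6² + 13² = 36 + 169 = 205  holds
3) min(3, 7, 13) = 3  holds
4) max(-1, -12, 6) = 6  holds
5) 4S + 3T = 4(-1) + 3(-12) = -40  holds
6) S × R = -1 × 3 = -3  holds
7) Q = 6, not > 9; antecedent false, conditional vacuously true  holds
8) min(3, 7, 13) = 3  holds
9) R = 3, W = 7; distinct  holds
10) values 14, 6, 3 are pairwise distinct  holds

Yes — all constraints hold.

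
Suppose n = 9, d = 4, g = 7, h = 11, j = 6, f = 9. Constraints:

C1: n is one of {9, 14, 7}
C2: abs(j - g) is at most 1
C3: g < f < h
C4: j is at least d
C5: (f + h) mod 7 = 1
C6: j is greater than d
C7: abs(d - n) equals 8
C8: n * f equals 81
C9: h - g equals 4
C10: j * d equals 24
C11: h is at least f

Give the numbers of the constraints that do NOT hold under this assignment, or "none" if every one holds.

Constraints 5 and 7 do not hold.

C1: n = 9 is in {9, 14, 7} — holds.
C2: abs(6 - 7) = 1; 1 ≤ 1 — holds.
C3: values 7 < 9 < 11 — holds.
C4: j = 6, d = 4; 6 ≥ 4 — holds.
C5: f + h = 20; 20 mod 7 = 6, not 1 — does not hold.
C6: j = 6, d = 4; 6 > 4 — holds.
C7: abs(4 - 9) = 5, not 8 — does not hold.
C8: n * f = 9 * 9 = 81 — holds.
C9: h - g = 11 - 7 = 4 — holds.
C10: j * d = 6 * 4 = 24 — holds.
C11: h = 11, f = 9; 11 ≥ 9 — holds.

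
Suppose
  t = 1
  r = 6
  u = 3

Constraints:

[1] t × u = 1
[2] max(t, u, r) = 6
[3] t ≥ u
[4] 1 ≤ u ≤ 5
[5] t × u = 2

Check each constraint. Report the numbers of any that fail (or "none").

Constraints 1, 3, 5 do not hold.

[1] t × u = 1 × 3 = 3, not 1 — violated.
[2] max(1, 3, 6) = 6 — satisfied.
[3] t = 1, u = 3; 1 < 3 (want ≥) — violated.
[4] u = 3 lies in [1, 5] — satisfied.
[5] t × u = 1 × 3 = 3, not 2 — violated.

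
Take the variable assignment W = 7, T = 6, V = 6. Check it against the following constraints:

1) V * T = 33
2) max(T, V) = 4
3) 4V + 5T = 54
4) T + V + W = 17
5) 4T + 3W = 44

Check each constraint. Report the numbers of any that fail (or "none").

Violated: 1, 2, 4, 5.

1) V * T = 6 * 6 = 36, not 33  no
2) max(6, 6) = 6, not 4  no
3) 4V + 5T = 4(6) + 5(6) = 54  yes
4) T + V + W = 6 + 6 + 7 = 19, not 17  no
5) 4T + 3W = 4(6) + 3(7) = 45, not 44  no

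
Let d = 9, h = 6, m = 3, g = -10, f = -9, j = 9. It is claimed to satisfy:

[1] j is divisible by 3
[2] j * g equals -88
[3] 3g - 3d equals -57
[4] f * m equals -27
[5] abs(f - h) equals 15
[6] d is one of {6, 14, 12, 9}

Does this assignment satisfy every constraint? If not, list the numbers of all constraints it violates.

[1] 9 / 3 = 3, so 3 divides 9 — holds.
[2] j * g = 9 * (-10) = -90, not -88 — fails.
[3] 3g - 3d = 3(-10) - 3(9) = -57 — holds.
[4] f * m = -9 * 3 = -27 — holds.
[5] abs(-9 - 6) = 15 — holds.
[6] d = 9 is in {6, 14, 12, 9} — holds.

No — constraint 2 is not satisfied.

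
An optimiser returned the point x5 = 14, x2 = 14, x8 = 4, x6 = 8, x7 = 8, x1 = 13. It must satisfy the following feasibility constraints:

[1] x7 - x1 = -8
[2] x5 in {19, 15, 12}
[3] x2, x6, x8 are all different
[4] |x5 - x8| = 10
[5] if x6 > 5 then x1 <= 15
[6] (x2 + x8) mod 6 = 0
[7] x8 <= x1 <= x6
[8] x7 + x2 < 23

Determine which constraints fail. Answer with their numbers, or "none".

[1] x7 - x1 = 8 - 13 = -5, not -8  false
[2] x5 = 14 is not in {19, 15, 12}  false
[3] values 14, 8, 4 are pairwise distinct  true
[4] |14 - 4| = 10  true
[5] x6 = 8 > 5, so we need x1 ≤ 15; x1 = 13 ≤ 15  true
[6] x2 + x8 = 18; 18 mod 6 = 0  true
[7] values 4, 13, 8; x1 = 13 is not <= x6 = 8  false
[8] x7 + x2 = 8 + 14 = 22; 22 < 23  true

Violated: 1, 2, and 7.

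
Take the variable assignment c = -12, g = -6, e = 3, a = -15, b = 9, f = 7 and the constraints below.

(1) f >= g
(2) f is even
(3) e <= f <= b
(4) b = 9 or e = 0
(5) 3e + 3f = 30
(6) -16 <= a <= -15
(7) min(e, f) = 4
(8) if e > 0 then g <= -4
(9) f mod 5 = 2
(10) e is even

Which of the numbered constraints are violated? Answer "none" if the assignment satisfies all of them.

Violated: 2, 7, and 10.

(1) f = 7, g = -6; 7 ≥ -6  true
(2) f = 7 is odd  false
(3) values 3 <= 7 <= 9  true
(4) b = 9 = 9 (first disjunct)  true
(5) 3e + 3f = 3(3) + 3(7) = 30  true
(6) a = -15 lies in [-16, -15]  true
(7) min(3, 7) = 3, not 4  false
(8) e = 3 > 0, so we need g ≤ -4; g = -6 ≤ -4  true
(9) 7 mod 5 = 2  true
(10) e = 3 is odd  false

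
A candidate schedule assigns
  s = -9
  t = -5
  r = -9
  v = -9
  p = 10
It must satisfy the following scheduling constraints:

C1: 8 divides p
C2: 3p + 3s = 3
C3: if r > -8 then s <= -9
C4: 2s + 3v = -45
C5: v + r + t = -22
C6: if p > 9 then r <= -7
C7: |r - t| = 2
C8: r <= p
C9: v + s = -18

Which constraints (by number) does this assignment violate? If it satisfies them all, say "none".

Constraints 1, 5, 7 do not hold.

C1: 10 = 8*1 + 2, so 8 does not divide 10 — fails.
C2: 3p + 3s = 3(10) + 3(-9) = 3 — holds.
C3: r = -9, not > -8; antecedent false, conditional vacuously true — holds.
C4: 2s + 3v = 2(-9) + 3(-9) = -45 — holds.
C5: v + r + t = -9 + (-9) + (-5) = -23, not -22 — fails.
C6: p = 10 > 9, so we need r ≤ -7; r = -9 ≤ -7 — holds.
C7: |-9 - (-5)| = 4, not 2 — fails.
C8: r = -9, p = 10; -9 ≤ 10 — holds.
C9: v + s = -9 + (-9) = -18 — holds.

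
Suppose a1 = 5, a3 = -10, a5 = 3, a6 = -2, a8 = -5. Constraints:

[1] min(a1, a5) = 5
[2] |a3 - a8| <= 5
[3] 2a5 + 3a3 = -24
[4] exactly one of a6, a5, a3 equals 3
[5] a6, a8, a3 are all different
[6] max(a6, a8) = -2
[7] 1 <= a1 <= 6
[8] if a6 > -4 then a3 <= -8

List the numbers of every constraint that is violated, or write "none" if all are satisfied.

Constraint 1 does not hold.

[1] min(5, 3) = 3, not 5 — violated.
[2] |-10 - (-5)| = 5; 5 ≤ 5 — satisfied.
[3] 2a5 + 3a3 = 2(3) + 3(-10) = -24 — satisfied.
[4] a6=-2, a5=3, a3=-10; 1 of them equals 3 — satisfied.
[5] values -2, -5, -10 are pairwise distinct — satisfied.
[6] max(-2, -5) = -2 — satisfied.
[7] a1 = 5 lies in [1, 6] — satisfied.
[8] a6 = -2 > -4, so we need a3 ≤ -8; a3 = -10 ≤ -8 — satisfied.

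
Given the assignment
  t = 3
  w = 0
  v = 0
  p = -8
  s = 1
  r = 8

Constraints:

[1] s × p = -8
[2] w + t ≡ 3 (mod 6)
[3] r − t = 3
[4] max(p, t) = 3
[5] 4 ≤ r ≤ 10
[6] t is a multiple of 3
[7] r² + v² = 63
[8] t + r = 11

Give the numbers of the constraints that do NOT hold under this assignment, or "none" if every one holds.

[1] s × p = 1 × (-8) = -8 — OK.
[2] w + t = 3; 3 mod 6 = 3 — OK.
[3] r − t = 8 − 3 = 5, not 3 — violated.
[4] max(-8, 3) = 3 — OK.
[5] r = 8 lies in [4, 10] — OK.
[6] 3 / 3 = 1, so 3 divides 3 — OK.
[7] r² + v² = 8² + 0² = 64 + 0 = 64, not 63 — violated.
[8] t + r = 3 + 8 = 11 — OK.

The assignment fails constraints 3, 7.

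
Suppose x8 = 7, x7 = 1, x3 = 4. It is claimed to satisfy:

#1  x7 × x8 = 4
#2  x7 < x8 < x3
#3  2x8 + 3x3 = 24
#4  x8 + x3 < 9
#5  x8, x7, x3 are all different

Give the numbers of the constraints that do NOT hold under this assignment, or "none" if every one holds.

No — constraints 1, 2, 3, 4 are not satisfied.

#1 x7 × x8 = 1 × 7 = 7, not 4 — does not hold.
#2 values 1, 7, 4; x8 = 7 is not < x3 = 4 — does not hold.
#3 2x8 + 3x3 = 2(7) + 3(4) = 26, not 24 — does not hold.
#4 x8 + x3 = 7 + 4 = 11; 11 ≥ 9, bound 9 not met — does not hold.
#5 values 7, 1, 4 are pairwise distinct — holds.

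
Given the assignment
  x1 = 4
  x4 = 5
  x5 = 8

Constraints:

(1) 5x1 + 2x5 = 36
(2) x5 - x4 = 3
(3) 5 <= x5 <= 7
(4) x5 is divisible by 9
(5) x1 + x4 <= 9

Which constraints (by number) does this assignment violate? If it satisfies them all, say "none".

(1) 5x1 + 2x5 = 5(4) + 2(8) = 36  ✔
(2) x5 - x4 = 8 - 5 = 3  ✔
(3) x5 = 8 is outside [5, 7]  ✘
(4) 8 = 9*0 + 8, so 9 does not divide 8  ✘
(5) x1 + x4 = 4 + 5 = 9; 9 ≤ 9  ✔

Constraints 3, 4 do not hold.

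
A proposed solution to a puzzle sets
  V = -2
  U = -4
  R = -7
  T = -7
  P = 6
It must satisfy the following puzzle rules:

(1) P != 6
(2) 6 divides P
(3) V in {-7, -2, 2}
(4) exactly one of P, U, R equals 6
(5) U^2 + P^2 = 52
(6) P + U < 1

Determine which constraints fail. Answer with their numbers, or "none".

(1) P = 6, but 6 is required to differ  FAIL
(2) 6 / 6 = 1, so 6 divides 6  OK
(3) V = -2 is in {-7, -2, 2}  OK
(4) P=6, U=-4, R=-7; 1 of them equals 6  OK
(5) U^2 + P^2 = (-4)^2 + 6^2 = 16 + 36 = 52  OK
(6) P + U = 6 + (-4) = 2; 2 ≥ 1, bound 1 not met  FAIL

No — constraints 1 and 6 are not satisfied.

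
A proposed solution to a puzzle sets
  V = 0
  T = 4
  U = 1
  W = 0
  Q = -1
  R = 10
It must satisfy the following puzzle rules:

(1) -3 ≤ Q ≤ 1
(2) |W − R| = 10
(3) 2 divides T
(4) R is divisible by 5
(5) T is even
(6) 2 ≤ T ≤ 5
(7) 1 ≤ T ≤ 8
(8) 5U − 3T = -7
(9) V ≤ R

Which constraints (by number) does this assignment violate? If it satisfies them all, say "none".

(1) Q = -1 lies in [-3, 1] — OK.
(2) |0 − 10| = 10 — OK.
(3) 4 / 2 = 2, so 2 divides 4 — OK.
(4) 10 / 5 = 2, so 5 divides 10 — OK.
(5) T = 4 is even — OK.
(6) T = 4 lies in [2, 5] — OK.
(7) T = 4 lies in [1, 8] — OK.
(8) 5U − 3T = 5(1) − 3(4) = -7 — OK.
(9) V = 0, R = 10; 0 ≤ 10 — OK.

No violations.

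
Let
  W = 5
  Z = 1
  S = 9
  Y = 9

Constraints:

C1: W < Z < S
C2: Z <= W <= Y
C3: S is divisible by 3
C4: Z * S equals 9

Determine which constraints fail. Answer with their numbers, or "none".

C1: values 5, 1, 9; W = 5 is not < Z = 1 — fails.
C2: values 1 <= 5 <= 9 — holds.
C3: 9 / 3 = 3, so 3 divides 9 — holds.
C4: Z * S = 1 * 9 = 9 — holds.

No — constraint 1 is not satisfied.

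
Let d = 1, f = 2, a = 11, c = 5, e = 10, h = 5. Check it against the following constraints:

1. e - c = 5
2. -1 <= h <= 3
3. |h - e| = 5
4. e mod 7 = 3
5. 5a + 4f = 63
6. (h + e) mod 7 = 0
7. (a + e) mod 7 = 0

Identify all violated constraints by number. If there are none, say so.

The assignment fails constraints 2, 6.

1. e - c = 10 - 5 = 5  OK
2. h = 5 is outside [-1, 3]  FAIL
3. |5 - 10| = 5  OK
4. 10 mod 7 = 3  OK
5. 5a + 4f = 5(11) + 4(2) = 63  OK
6. h + e = 15; 15 mod 7 = 1, not 0  FAIL
7. a + e = 21; 21 mod 7 = 0  OK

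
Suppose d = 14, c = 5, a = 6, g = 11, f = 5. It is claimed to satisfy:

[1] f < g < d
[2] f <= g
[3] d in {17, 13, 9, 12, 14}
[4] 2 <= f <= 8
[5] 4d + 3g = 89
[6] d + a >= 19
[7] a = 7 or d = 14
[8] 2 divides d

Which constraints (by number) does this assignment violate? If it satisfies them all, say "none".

[1] values 5 < 11 < 14  true
[2] f = 5, g = 11; 5 ≤ 11  true
[3] d = 14 is in {17, 13, 9, 12, 14}  true
[4] f = 5 lies in [2, 8]  true
[5] 4d + 3g = 4(14) + 3(11) = 89  true
[6] d + a = 14 + 6 = 20; 20 ≥ 19  true
[7] a = 6 ≠ 7, but d = 14 = 14 (second disjunct)  true
[8] 14 / 2 = 7, so 2 divides 14  true

No violations.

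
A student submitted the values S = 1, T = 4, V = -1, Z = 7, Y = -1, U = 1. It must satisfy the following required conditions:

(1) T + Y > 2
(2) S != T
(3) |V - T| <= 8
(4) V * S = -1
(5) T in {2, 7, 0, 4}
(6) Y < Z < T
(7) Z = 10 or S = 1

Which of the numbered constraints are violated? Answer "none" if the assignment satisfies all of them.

(1) T + Y = 4 + (-1) = 3; 3 > 2  OK
(2) S = 1, T = 4; distinct  OK
(3) |-1 - 4| = 5; 5 ≤ 8  OK
(4) V * S = -1 * 1 = -1  OK
(5) T = 4 is in {2, 7, 0, 4}  OK
(6) values -1, 7, 4; Z = 7 is not < T = 4  FAIL
(7) Z = 7 ≠ 10, but S = 1 = 1 (second disjunct)  OK

Constraint 6 is violated.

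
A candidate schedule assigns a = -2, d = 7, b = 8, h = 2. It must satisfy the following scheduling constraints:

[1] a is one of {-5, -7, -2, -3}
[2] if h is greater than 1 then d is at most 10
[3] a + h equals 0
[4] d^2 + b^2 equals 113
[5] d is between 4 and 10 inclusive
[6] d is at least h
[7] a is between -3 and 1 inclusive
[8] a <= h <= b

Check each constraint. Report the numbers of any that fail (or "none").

[1] a = -2 is in {-5, -7, -2, -3}  yes
[2] h = 2 > 1, so we need d ≤ 10; d = 7 ≤ 10  yes
[3] a + h = -2 + 2 = 0  yes
[4] d^2 + b^2 = 7^2 + 8^2 = 49 + 64 = 113  yes
[5] d = 7 lies in [4, 10]  yes
[6] d = 7, h = 2; 7 ≥ 2  yes
[7] a = -2 lies in [-3, 1]  yes
[8] values -2 <= 2 <= 8  yes

None — every constraint holds.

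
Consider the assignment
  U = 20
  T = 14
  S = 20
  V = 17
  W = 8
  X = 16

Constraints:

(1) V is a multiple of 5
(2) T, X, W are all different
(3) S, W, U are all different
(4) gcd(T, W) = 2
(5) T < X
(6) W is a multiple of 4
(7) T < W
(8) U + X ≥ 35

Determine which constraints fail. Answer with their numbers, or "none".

Constraints 1, 3, 7 do not hold.

(1) 17 = 5×3 + 2, so 5 does not divide 17  ✘
(2) values 14, 16, 8 are pairwise distinct  ✔
(3) S = U = 20, not all different  ✘
(4) gcd(14, 8) = 2  ✔
(5) T = 14, X = 16; 14 < 16  ✔
(6) 8 / 4 = 2, so 4 divides 8  ✔
(7) T = 14, W = 8; 14 ≥ 8 (want <)  ✘
(8) U + X = 20 + 16 = 36; 36 ≥ 35  ✔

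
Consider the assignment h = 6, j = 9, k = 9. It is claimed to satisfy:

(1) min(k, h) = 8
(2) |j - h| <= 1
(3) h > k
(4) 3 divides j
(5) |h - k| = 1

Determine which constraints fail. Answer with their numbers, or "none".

(1) min(9, 6) = 6, not 8  ✗
(2) |9 - 6| = 3; 3 > 1, exceeds bound 1  ✗
(3) h = 6, k = 9; 6 ≤ 9 (want >)  ✗
(4) 9 / 3 = 3, so 3 divides 9  ✓
(5) |6 - 9| = 3, not 1  ✗

The assignment fails constraints 1, 2, 3, and 5.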